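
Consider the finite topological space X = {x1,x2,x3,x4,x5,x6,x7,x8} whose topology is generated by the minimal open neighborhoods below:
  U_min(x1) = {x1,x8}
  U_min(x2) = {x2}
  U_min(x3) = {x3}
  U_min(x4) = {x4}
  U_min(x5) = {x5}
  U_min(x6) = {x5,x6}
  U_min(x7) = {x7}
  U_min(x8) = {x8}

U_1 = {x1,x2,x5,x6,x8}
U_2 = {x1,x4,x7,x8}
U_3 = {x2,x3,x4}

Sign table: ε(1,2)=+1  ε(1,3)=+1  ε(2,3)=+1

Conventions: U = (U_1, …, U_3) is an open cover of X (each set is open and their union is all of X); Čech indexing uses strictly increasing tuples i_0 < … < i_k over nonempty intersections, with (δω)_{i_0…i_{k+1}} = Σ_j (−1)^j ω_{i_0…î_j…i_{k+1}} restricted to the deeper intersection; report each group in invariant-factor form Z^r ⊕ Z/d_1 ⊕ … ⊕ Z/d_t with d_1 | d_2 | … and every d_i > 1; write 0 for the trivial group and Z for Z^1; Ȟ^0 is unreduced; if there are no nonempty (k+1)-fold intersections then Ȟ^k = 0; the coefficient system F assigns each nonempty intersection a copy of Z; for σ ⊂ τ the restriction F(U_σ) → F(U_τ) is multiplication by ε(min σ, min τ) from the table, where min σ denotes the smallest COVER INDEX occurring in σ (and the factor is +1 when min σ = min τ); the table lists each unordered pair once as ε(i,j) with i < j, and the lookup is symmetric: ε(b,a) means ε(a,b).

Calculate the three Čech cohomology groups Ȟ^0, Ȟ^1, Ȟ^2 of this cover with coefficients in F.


Ȟ^0 = Z, Ȟ^1 = Z, Ȟ^2 = 0

nerve of the cover:
  U12={x1,x8} U13={x2} U23={x4}
C dims 3,3; δ0: rk 2, SNF 1^2
Ȟ^0 = (3 − 2) − 0 = 1, so Ȟ^0 ≅ Z
Ȟ^1 = (3 − 0) − 2 = 1, so Ȟ^1 ≅ Z
Ȟ^2 = (0 − 0) − 0 = 0, so Ȟ^2 ≅ 0


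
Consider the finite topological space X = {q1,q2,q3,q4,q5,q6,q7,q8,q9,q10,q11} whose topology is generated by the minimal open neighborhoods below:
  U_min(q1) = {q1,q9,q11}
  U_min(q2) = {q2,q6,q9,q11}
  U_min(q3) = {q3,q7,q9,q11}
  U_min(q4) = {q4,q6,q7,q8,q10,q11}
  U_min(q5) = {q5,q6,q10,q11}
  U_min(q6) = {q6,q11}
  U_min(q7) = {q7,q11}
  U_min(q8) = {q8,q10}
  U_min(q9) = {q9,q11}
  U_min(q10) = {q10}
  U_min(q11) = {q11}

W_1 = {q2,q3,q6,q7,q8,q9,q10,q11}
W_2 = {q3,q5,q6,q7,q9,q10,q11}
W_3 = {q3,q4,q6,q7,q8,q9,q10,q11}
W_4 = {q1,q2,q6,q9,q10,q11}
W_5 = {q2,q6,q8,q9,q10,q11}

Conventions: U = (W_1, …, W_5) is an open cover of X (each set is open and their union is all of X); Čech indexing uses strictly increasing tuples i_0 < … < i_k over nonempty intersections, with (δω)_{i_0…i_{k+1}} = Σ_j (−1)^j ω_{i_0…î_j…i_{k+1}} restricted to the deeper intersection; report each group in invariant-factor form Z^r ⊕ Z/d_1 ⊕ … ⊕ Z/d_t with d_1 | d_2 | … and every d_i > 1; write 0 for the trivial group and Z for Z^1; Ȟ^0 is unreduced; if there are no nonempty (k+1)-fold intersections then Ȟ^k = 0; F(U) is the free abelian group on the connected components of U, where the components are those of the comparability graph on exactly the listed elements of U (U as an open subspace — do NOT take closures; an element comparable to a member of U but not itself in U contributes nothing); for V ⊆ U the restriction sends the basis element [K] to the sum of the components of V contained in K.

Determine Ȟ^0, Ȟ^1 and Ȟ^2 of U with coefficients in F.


nonempty intersections:
  W12={q3,q6,q7,q9,q10,q11} W13={q3,q6,q7,q8,q9,q10,q11} W14={q2,q6,q9,q10,q11} W15={q2,q6,q8,q9,q10,q11} W23={q3,q6,q7,q9,q10,q11} W24={q6,q9,q10,q11} W25={q6,q9,q10,q11} W34={q6,q9,q10,q11} W35={q6,q8,q9,q10,q11} W45={q2,q6,q9,q10,q11}
  W123={q3,q6,q7,q9,q10,q11} W124={q6,q9,q10,q11} W125={q6,q9,q10,q11} W134={q6,q9,q10,q11} W135={q6,q8,q9,q10,q11} W145={q2,q6,q9,q10,q11} W234={q6,q9,q10,q11} W235={q6,q9,q10,q11} W245={q6,q9,q10,q11} W345={q6,q9,q10,q11}
  W1234={q6,q9,q10,q11} W1235={q6,q9,q10,q11} W1245={q6,q9,q10,q11} W1345={q6,q9,q10,q11} W2345={q6,q9,q10,q11}
  W12345={q6,q9,q10,q11}
components per intersection:
  W1: {q2,q3,q6,q7,q9,q11} {q8,q10}
  W2: {q3,q5,q6,q7,q9,q10,q11}
  W3: {q3,q4,q6,q7,q8,q9,q10,q11}
  W4: {q1,q2,q6,q9,q11} {q10}
  W5: {q2,q6,q9,q11} {q8,q10}
  W12: {q3,q6,q7,q9,q11} {q10}
  W13: {q3,q6,q7,q9,q11} {q8,q10}
  W14: {q2,q6,q9,q11} {q10}
  W15: {q2,q6,q9,q11} {q8,q10}
  W23: {q3,q6,q7,q9,q11} {q10}
  W24: {q6,q9,q11} {q10}
  W25: {q6,q9,q11} {q10}
  W34: {q6,q9,q11} {q10}
  W35: {q6,q9,q11} {q8,q10}
  W45: {q2,q6,q9,q11} {q10}
  W123: {q3,q6,q7,q9,q11} {q10}
  W124: {q6,q9,q11} {q10}
  W125: {q6,q9,q11} {q10}
  W134: {q6,q9,q11} {q10}
  W135: {q6,q9,q11} {q8,q10}
  W145: {q2,q6,q9,q11} {q10}
  W234: {q6,q9,q11} {q10}
  W235: {q6,q9,q11} {q10}
  W245: {q6,q9,q11} {q10}
  W345: {q6,q9,q11} {q10}
  W1234: {q6,q9,q11} {q10}
  W1235: {q6,q9,q11} {q10}
  W1245: {q6,q9,q11} {q10}
  W1345: {q6,q9,q11} {q10}
  W2345: {q6,q9,q11} {q10}
  W12345: {q6,q9,q11} {q10}
C dims 8,20,20,10; δ0: rk 7, SNF 1^7; δ1: rk 12, SNF 1^12; δ2: rk 8, SNF 1^8
Ȟ^0: (8−7)−0=1 ⇒ Z
Ȟ^1: (20−12)−7=1 ⇒ Z
Ȟ^2: (20−8)−12=0 ⇒ 0

Ȟ^0(U;F) ≅ Z,  Ȟ^1(U;F) ≅ Z,  Ȟ^2(U;F) ≅ 0


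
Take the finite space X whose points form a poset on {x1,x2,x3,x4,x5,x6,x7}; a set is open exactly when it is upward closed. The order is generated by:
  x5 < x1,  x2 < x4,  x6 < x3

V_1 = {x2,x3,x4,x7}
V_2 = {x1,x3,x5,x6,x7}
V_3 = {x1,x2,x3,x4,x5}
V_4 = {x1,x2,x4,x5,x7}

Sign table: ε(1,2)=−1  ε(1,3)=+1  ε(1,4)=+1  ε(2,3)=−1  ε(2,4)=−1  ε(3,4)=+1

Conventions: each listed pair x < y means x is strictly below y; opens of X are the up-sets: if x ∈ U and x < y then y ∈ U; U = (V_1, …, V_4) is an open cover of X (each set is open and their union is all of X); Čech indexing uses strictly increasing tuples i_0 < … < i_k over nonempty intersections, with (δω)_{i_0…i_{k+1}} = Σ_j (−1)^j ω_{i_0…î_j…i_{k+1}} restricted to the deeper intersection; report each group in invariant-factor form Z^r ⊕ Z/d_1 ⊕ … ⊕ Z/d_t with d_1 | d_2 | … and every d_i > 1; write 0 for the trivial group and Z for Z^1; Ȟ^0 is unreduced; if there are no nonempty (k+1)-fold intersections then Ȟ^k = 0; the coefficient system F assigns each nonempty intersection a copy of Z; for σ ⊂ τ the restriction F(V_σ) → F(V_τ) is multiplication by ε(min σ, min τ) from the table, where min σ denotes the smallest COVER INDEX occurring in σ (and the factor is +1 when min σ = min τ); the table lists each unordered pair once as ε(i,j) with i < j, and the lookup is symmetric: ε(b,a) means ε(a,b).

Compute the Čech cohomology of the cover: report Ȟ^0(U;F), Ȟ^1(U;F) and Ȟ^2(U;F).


Ȟ^0 = Z,  Ȟ^1 = 0,  Ȟ^2 = Z

nerve of the cover:
  V12={x3,x7} V13={x2,x3,x4} V14={x2,x4,x7} V23={x1,x3,x5} V24={x1,x5,x7} V34={x1,x2,x4,x5}
  V123={x3} V124={x7} V134={x2,x4} V234={x1,x5}
C dims 4,6,4; δ0: rk 3, SNF 1^3; δ1: rk 3, SNF 1^3
Ȟ^0 = (4 − 3) − 0 = 1, so Ȟ^0 ≅ Z
Ȟ^1 = (6 − 3) − 3 = 0, so Ȟ^1 ≅ 0
Ȟ^2 = (4 − 0) − 3 = 1, so Ȟ^2 ≅ Z


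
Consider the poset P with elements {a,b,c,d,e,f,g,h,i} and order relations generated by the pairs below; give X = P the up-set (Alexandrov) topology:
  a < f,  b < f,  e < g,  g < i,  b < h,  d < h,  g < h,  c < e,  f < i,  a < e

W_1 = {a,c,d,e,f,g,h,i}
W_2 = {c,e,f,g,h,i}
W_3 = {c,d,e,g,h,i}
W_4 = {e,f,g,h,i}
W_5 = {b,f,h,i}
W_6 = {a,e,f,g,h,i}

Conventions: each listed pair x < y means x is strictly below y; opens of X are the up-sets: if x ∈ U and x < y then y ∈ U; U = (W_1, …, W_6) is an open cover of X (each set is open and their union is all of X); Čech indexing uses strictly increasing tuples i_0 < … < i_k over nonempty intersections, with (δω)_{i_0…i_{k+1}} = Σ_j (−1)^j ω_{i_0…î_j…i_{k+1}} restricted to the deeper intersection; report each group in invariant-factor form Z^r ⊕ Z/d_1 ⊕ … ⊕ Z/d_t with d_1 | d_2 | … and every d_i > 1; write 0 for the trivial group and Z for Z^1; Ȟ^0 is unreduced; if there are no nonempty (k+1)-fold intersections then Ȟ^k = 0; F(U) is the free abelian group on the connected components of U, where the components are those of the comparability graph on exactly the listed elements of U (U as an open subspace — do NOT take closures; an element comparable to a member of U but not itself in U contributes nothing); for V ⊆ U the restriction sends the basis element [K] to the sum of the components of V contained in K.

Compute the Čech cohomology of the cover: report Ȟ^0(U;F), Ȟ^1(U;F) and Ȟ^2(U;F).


nerve simplices:
  W12={c,e,f,g,h,i} W13={c,d,e,g,h,i} W14={e,f,g,h,i} W15={f,h,i} W16={a,e,f,g,h,i} W23={c,e,g,h,i} W24={e,f,g,h,i} W25={f,h,i} W26={e,f,g,h,i} W34={e,g,h,i} W35={h,i} W36={e,g,h,i} W45={f,h,i} W46={e,f,g,h,i} W56={f,h,i}
  W123={c,e,g,h,i} W124={e,f,g,h,i} W125={f,h,i} W126={e,f,g,h,i} W134={e,g,h,i} W135={h,i} W136={e,g,h,i} W145={f,h,i} W146={e,f,g,h,i} W156={f,h,i} W234={e,g,h,i} W235={h,i} W236={e,g,h,i} W245={f,h,i} W246={e,f,g,h,i} W256={f,h,i} W345={h,i} W346={e,g,h,i} W356={h,i} W456={f,h,i}
  W1234={e,g,h,i} W1235={h,i} W1236={e,g,h,i} W1245={f,h,i} W1246={e,f,g,h,i} W1256={f,h,i} W1345={h,i} W1346={e,g,h,i} W1356={h,i} W1456={f,h,i} W2345={h,i} W2346={e,g,h,i} W2356={h,i} W2456={f,h,i} W3456={h,i}
  W12345={h,i} W12346={e,g,h,i} W12356={h,i} W12456={f,h,i} W13456={h,i} W23456={h,i}
  W123456={h,i}
components per intersection:
  W1: {a,c,d,e,f,g,h,i}
  W2: {c,e,f,g,h,i}
  W3: {c,d,e,g,h,i}
  W4: {e,f,g,h,i}
  W5: {b,f,h,i}
  W6: {a,e,f,g,h,i}
  W12: {c,e,f,g,h,i}
  W13: {c,d,e,g,h,i}
  W14: {e,f,g,h,i}
  W15: {f,i} {h}
  W16: {a,e,f,g,h,i}
  W23: {c,e,g,h,i}
  W24: {e,f,g,h,i}
  W25: {f,i} {h}
  W26: {e,f,g,h,i}
  W34: {e,g,h,i}
  W35: {h} {i}
  W36: {e,g,h,i}
  W45: {f,i} {h}
  W46: {e,f,g,h,i}
  W56: {f,i} {h}
  W123: {c,e,g,h,i}
  W124: {e,f,g,h,i}
  W125: {f,i} {h}
  W126: {e,f,g,h,i}
  W134: {e,g,h,i}
  W135: {h} {i}
  W136: {e,g,h,i}
  W145: {f,i} {h}
  W146: {e,f,g,h,i}
  W156: {f,i} {h}
  W234: {e,g,h,i}
  W235: {h} {i}
  W236: {e,g,h,i}
  W245: {f,i} {h}
  W246: {e,f,g,h,i}
  W256: {f,i} {h}
  W345: {h} {i}
  W346: {e,g,h,i}
  W356: {h} {i}
  W456: {f,i} {h}
  W1234: {e,g,h,i}
  W1235: {h} {i}
  W1236: {e,g,h,i}
  W1245: {f,i} {h}
  W1246: {e,f,g,h,i}
  W1256: {f,i} {h}
  W1345: {h} {i}
  W1346: {e,g,h,i}
  W1356: {h} {i}
  W1456: {f,i} {h}
  W2345: {h} {i}
  W2346: {e,g,h,i}
  W2356: {h} {i}
  W2456: {f,i} {h}
  W3456: {h} {i}
  W12345: {h} {i}
  W12346: {e,g,h,i}
  W12356: {h} {i}
  W12456: {f,i} {h}
  W13456: {h} {i}
  W23456: {h} {i}
  W123456: {h} {i}
C dims 6,20,30,25; δ0: rk 5, SNF 1^5; δ1: rk 14, SNF 1^14; δ2: rk 16, SNF 1^16
degree 0: 6−5−0 = 1 → Ȟ^0 ≅ Z
degree 1: 20−14−5 = 1 → Ȟ^1 ≅ Z
degree 2: 30−16−14 = 0 → Ȟ^2 ≅ 0

Ȟ^0 ≅ Z; Ȟ^1 ≅ Z; Ȟ^2 ≅ 0


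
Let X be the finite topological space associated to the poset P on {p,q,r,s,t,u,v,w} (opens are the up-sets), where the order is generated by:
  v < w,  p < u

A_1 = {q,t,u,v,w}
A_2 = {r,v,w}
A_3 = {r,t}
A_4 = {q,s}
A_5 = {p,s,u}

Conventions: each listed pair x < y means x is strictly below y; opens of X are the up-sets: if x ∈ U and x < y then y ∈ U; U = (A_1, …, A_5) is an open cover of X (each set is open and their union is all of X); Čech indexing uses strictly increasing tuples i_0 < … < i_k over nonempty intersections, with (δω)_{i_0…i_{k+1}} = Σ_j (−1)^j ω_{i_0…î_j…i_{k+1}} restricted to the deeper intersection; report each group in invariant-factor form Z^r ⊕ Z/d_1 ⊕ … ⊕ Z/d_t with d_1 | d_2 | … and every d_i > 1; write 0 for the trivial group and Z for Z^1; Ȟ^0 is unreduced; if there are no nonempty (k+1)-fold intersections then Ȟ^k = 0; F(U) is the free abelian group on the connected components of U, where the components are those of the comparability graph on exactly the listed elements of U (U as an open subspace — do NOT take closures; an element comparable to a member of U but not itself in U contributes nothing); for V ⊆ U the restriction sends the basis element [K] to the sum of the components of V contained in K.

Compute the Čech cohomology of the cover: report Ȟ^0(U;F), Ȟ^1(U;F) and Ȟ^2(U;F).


cover nerve:
  A12={v,w} A13={t} A14={q} A15={u} A23={r} A45={s}
components per intersection:
  A1: {q} {t} {u} {v,w}
  A2: {r} {v,w}
  A3: {r} {t}
  A4: {q} {s}
  A5: {p,u} {s}
  A12: {v,w}
  A13: {t}
  A14: {q}
  A15: {u}
  A23: {r}
  A45: {s}
C dims 12,6; δ0: rk 6, SNF 1^6
Ȟ^0: (12−6)−0=6 ⇒ Z^6
Ȟ^1: (6−0)−6=0 ⇒ 0
Ȟ^2: (0−0)−0=0 ⇒ 0

Ȟ^0 ≅ Z^6, Ȟ^1 ≅ 0, Ȟ^2 ≅ 0


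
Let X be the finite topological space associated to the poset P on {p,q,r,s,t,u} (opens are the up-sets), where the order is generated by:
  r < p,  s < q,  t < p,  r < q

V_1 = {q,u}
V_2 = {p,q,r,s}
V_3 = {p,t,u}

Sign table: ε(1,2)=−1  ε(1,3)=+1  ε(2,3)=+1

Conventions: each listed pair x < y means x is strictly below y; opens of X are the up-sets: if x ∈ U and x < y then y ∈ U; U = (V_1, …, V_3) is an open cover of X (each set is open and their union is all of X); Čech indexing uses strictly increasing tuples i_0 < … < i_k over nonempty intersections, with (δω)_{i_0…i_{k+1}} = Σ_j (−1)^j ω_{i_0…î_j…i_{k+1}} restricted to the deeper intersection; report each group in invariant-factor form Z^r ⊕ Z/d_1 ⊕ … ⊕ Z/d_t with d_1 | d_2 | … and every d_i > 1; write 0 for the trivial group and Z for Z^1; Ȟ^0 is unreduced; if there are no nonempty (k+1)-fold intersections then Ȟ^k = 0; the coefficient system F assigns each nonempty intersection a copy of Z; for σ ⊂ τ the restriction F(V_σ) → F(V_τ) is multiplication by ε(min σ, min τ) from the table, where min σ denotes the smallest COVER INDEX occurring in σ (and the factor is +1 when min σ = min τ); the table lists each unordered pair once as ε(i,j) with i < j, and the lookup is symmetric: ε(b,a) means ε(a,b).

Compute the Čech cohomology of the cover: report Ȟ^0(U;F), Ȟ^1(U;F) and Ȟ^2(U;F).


nerve simplices:
  V12={q} V13={u} V23={p}
C dims 3,3; δ0: rk 3, SNF 1^2·2
degree 0: 3−3−0 = 0 → Ȟ^0 ≅ 0
degree 1: 3−0−3 = 0 plus torsion [2] → Ȟ^1 ≅ Z/2
degree 2: 0−0−0 = 0 → Ȟ^2 ≅ 0

Ȟ^0 = 0, Ȟ^1 = Z/2 and Ȟ^2 = 0


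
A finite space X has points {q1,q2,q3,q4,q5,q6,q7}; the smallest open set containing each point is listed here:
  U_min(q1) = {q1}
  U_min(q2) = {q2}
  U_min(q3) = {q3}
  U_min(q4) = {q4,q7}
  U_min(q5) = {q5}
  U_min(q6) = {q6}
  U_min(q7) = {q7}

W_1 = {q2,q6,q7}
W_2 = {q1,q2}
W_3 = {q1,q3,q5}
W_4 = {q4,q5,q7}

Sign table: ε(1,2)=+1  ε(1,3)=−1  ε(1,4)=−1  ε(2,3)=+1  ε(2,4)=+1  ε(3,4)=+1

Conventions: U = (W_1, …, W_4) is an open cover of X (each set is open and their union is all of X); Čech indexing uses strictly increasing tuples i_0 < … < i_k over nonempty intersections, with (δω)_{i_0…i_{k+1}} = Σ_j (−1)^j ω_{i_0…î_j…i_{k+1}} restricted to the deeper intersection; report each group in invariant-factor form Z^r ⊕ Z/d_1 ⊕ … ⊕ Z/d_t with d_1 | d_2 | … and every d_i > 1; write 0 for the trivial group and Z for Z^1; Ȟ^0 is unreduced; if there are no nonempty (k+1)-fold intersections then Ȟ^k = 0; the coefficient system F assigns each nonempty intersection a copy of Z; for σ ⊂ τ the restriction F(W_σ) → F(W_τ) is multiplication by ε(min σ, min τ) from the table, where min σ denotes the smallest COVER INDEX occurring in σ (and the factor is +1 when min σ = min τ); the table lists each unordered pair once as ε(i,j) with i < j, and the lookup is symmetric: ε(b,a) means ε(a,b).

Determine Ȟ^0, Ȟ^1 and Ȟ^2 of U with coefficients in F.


Ȟ^0(U;F) ≅ 0, Ȟ^1(U;F) ≅ Z/2, Ȟ^2(U;F) ≅ 0

nonempty intersections:
  W12={q2} W14={q7} W23={q1} W34={q5}
C dims 4,4; δ0: rk 4, SNF 1^3·2
Ȟ^0: (4−4)−0=0 ⇒ 0
Ȟ^1: (4−0)−4=0 plus torsion [2] ⇒ Z/2
Ȟ^2: (0−0)−0=0 ⇒ 0


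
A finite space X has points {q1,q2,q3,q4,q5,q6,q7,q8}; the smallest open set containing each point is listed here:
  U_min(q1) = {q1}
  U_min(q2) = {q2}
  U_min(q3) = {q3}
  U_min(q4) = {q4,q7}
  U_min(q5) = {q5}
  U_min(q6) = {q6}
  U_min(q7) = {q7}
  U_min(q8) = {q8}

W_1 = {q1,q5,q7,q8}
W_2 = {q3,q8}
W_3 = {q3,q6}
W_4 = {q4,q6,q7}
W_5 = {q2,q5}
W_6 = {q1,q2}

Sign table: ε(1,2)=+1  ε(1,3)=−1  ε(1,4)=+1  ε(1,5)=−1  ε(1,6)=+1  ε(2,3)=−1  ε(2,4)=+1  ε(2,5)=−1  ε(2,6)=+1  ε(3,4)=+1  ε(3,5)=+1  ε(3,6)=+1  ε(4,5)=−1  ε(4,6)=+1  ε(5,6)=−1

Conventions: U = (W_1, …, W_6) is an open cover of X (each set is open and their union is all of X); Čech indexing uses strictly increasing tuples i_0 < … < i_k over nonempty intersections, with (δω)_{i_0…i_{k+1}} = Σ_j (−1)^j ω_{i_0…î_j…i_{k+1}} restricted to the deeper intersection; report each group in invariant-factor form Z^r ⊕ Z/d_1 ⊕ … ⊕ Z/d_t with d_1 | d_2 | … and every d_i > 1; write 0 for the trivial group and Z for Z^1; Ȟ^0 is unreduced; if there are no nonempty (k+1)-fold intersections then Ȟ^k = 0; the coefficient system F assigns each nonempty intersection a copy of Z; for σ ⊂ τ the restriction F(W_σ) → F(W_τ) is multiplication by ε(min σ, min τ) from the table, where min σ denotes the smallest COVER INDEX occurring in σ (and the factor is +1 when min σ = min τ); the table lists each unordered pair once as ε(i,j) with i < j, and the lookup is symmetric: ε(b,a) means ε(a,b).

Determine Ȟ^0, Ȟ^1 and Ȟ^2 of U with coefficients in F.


Ȟ^0 ≅ 0, Ȟ^1 ≅ Z ⊕ Z/2 and Ȟ^2 ≅ 0

nerve simplices:
  W12={q8} W14={q7} W15={q5} W16={q1} W23={q3} W34={q6} W56={q2}
C dims 6,7; δ0: rk 6, SNF 1^5·2
degree 0: 6−6−0 = 0 → Ȟ^0 ≅ 0
degree 1: 7−0−6 = 1 plus torsion [2] → Ȟ^1 ≅ Z ⊕ Z/2
degree 2: 0−0−0 = 0 → Ȟ^2 ≅ 0


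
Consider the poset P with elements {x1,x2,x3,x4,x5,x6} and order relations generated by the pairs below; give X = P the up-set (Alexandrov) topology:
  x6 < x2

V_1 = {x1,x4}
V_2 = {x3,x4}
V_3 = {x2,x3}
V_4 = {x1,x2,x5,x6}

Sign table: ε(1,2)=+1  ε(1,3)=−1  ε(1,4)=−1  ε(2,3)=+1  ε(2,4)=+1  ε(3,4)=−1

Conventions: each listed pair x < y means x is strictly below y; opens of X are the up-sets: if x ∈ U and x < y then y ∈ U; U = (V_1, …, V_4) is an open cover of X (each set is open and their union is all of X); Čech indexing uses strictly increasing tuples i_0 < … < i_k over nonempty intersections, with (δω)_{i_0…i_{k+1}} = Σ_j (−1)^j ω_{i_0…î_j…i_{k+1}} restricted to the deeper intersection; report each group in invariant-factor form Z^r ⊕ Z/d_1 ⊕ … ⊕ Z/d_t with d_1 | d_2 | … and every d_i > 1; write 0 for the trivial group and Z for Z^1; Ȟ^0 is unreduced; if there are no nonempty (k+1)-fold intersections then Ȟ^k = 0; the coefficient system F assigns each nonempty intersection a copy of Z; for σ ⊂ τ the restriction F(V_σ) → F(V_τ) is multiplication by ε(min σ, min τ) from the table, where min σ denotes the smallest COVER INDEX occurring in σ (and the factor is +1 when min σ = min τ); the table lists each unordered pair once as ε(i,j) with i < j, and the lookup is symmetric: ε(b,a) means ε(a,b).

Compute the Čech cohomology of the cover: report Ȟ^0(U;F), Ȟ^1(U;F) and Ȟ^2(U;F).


nerve simplices:
  V12={x4} V14={x1} V23={x3} V34={x2}
C dims 4,4; δ0: rk 3, SNF 1^3
degree 0: 4−3−0 = 1 → Ȟ^0 ≅ Z
degree 1: 4−0−3 = 1 → Ȟ^1 ≅ Z
degree 2: 0−0−0 = 0 → Ȟ^2 ≅ 0

Ȟ^0 = Z,  Ȟ^1 = Z,  Ȟ^2 = 0


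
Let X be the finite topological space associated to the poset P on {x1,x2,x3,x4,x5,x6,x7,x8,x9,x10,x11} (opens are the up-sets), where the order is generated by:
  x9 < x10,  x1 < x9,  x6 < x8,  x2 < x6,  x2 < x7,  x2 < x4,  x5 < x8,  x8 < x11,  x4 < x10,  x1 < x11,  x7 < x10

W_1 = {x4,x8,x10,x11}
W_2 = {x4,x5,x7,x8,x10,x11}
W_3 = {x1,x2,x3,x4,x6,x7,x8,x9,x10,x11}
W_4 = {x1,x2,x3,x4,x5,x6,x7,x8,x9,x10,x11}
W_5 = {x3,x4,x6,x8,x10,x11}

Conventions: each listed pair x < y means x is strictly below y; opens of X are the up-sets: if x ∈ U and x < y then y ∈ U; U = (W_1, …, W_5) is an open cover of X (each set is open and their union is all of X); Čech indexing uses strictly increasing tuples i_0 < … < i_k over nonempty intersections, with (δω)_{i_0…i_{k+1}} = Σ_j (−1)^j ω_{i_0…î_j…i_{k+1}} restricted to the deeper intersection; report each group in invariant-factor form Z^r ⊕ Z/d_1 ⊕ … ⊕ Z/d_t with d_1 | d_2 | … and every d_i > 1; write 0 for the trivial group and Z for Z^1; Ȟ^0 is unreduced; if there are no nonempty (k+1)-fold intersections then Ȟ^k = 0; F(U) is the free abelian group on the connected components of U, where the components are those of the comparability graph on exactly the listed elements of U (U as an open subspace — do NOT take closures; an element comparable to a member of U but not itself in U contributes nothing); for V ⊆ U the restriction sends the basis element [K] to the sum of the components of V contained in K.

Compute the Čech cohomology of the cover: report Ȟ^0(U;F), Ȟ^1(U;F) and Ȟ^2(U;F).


cover nerve:
  W12={x4,x8,x10,x11} W13={x4,x8,x10,x11} W14={x4,x8,x10,x11} W15={x4,x8,x10,x11} W23={x4,x7,x8,x10,x11} W24={x4,x5,x7,x8,x10,x11} W25={x4,x8,x10,x11} W34={x1,x2,x3,x4,x6,x7,x8,x9,x10,x11} W35={x3,x4,x6,x8,x10,x11} W45={x3,x4,x6,x8,x10,x11}
  W123={x4,x8,x10,x11} W124={x4,x8,x10,x11} W125={x4,x8,x10,x11} W134={x4,x8,x10,x11} W135={x4,x8,x10,x11} W145={x4,x8,x10,x11} W234={x4,x7,x8,x10,x11} W235={x4,x8,x10,x11} W245={x4,x8,x10,x11} W345={x3,x4,x6,x8,x10,x11}
  W1234={x4,x8,x10,x11} W1235={x4,x8,x10,x11} W1245={x4,x8,x10,x11} W1345={x4,x8,x10,x11} W2345={x4,x8,x10,x11}
  W12345={x4,x8,x10,x11}
components per intersection:
  W1: {x4,x10} {x8,x11}
  W2: {x4,x7,x10} {x5,x8,x11}
  W3: {x1,x2,x4,x6,x7,x8,x9,x10,x11} {x3}
  W4: {x1,x2,x4,x5,x6,x7,x8,x9,x10,x11} {x3}
  W5: {x3} {x4,x10} {x6,x8,x11}
  W12: {x4,x10} {x8,x11}
  W13: {x4,x10} {x8,x11}
  W14: {x4,x10} {x8,x11}
  W15: {x4,x10} {x8,x11}
  W23: {x4,x7,x10} {x8,x11}
  W24: {x4,x7,x10} {x5,x8,x11}
  W25: {x4,x10} {x8,x11}
  W34: {x1,x2,x4,x6,x7,x8,x9,x10,x11} {x3}
  W35: {x3} {x4,x10} {x6,x8,x11}
  W45: {x3} {x4,x10} {x6,x8,x11}
  W123: {x4,x10} {x8,x11}
  W124: {x4,x10} {x8,x11}
  W125: {x4,x10} {x8,x11}
  W134: {x4,x10} {x8,x11}
  W135: {x4,x10} {x8,x11}
  W145: {x4,x10} {x8,x11}
  W234: {x4,x7,x10} {x8,x11}
  W235: {x4,x10} {x8,x11}
  W245: {x4,x10} {x8,x11}
  W345: {x3} {x4,x10} {x6,x8,x11}
  W1234: {x4,x10} {x8,x11}
  W1235: {x4,x10} {x8,x11}
  W1245: {x4,x10} {x8,x11}
  W1345: {x4,x10} {x8,x11}
  W2345: {x4,x10} {x8,x11}
  W12345: {x4,x10} {x8,x11}
C dims 11,22,21,10; δ0: rk 9, SNF 1^9; δ1: rk 13, SNF 1^13; δ2: rk 8, SNF 1^8
Ȟ^0: (11−9)−0=2 ⇒ Z^2
Ȟ^1: (22−13)−9=0 ⇒ 0
Ȟ^2: (21−8)−13=0 ⇒ 0

Ȟ^0 ≅ Z^2; Ȟ^1 ≅ 0; Ȟ^2 ≅ 0


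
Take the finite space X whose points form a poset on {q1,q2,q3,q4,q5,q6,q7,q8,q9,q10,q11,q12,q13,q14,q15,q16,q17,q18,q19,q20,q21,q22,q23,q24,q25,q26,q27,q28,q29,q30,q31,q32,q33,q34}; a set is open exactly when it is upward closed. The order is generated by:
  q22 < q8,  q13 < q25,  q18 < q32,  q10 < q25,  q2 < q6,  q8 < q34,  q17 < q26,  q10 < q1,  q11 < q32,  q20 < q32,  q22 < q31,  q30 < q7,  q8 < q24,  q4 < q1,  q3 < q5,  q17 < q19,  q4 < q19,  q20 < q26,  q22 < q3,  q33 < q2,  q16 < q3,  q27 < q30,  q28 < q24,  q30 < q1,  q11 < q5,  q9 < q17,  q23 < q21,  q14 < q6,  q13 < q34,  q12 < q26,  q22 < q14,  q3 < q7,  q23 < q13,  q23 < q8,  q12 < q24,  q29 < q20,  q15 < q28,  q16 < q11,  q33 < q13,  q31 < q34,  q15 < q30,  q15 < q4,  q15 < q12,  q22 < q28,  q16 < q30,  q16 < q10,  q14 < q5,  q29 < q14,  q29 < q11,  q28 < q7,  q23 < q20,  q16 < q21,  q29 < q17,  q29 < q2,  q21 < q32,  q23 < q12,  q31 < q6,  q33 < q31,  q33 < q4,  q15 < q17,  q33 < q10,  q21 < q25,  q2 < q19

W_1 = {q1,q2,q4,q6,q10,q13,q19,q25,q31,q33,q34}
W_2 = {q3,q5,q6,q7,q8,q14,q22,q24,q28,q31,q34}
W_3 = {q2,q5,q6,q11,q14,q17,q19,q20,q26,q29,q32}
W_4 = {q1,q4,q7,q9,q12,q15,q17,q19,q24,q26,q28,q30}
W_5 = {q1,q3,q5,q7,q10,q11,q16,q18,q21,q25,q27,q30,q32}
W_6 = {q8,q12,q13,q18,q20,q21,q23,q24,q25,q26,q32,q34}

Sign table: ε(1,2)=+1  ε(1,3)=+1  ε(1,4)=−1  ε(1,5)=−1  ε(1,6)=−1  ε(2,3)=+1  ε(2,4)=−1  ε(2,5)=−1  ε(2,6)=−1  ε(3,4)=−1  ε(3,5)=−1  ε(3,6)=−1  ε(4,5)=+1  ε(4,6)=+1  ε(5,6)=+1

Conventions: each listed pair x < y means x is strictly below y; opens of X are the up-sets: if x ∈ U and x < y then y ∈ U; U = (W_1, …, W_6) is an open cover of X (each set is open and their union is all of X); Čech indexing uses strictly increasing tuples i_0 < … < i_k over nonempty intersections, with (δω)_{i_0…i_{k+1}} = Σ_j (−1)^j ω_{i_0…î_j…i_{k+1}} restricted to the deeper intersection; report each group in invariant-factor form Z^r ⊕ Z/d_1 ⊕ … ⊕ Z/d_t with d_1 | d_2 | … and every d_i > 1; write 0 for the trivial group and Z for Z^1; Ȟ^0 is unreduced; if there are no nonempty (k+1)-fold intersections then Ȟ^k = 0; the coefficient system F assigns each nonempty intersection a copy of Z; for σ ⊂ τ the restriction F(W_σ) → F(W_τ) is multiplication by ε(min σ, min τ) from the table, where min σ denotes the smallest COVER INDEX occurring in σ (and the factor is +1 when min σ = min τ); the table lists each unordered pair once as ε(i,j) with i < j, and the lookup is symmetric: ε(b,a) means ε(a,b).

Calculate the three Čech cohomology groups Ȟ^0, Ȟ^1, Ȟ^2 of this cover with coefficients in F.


nonempty overlaps:
  W12={q6,q31,q34} W13={q2,q6,q19} W14={q1,q4,q19} W15={q1,q10,q25} W16={q13,q25,q34} W23={q5,q6,q14} W24={q7,q24,q28} W25={q3,q5,q7} W26={q8,q24,q34} W34={q17,q19,q26} W35={q5,q11,q32} W36={q20,q26,q32} W45={q1,q7,q30} W46={q12,q24,q26} W56={q18,q21,q25,q32}
  W123={q6} W126={q34} W134={q19} W145={q1} W156={q25} W235={q5} W245={q7} W246={q24} W346={q26} W356={q32}
C dims 6,15,10; δ0: rk 5, SNF 1^5; δ1: rk 10, SNF 1^9·2
degree 0: 6−5−0 = 1 → Ȟ^0 ≅ Z
degree 1: 15−10−5 = 0 → Ȟ^1 ≅ 0
degree 2: 10−0−10 = 0 plus torsion [2] → Ȟ^2 ≅ Z/2

Ȟ^0 = Z,  Ȟ^1 = 0,  Ȟ^2 = Z/2


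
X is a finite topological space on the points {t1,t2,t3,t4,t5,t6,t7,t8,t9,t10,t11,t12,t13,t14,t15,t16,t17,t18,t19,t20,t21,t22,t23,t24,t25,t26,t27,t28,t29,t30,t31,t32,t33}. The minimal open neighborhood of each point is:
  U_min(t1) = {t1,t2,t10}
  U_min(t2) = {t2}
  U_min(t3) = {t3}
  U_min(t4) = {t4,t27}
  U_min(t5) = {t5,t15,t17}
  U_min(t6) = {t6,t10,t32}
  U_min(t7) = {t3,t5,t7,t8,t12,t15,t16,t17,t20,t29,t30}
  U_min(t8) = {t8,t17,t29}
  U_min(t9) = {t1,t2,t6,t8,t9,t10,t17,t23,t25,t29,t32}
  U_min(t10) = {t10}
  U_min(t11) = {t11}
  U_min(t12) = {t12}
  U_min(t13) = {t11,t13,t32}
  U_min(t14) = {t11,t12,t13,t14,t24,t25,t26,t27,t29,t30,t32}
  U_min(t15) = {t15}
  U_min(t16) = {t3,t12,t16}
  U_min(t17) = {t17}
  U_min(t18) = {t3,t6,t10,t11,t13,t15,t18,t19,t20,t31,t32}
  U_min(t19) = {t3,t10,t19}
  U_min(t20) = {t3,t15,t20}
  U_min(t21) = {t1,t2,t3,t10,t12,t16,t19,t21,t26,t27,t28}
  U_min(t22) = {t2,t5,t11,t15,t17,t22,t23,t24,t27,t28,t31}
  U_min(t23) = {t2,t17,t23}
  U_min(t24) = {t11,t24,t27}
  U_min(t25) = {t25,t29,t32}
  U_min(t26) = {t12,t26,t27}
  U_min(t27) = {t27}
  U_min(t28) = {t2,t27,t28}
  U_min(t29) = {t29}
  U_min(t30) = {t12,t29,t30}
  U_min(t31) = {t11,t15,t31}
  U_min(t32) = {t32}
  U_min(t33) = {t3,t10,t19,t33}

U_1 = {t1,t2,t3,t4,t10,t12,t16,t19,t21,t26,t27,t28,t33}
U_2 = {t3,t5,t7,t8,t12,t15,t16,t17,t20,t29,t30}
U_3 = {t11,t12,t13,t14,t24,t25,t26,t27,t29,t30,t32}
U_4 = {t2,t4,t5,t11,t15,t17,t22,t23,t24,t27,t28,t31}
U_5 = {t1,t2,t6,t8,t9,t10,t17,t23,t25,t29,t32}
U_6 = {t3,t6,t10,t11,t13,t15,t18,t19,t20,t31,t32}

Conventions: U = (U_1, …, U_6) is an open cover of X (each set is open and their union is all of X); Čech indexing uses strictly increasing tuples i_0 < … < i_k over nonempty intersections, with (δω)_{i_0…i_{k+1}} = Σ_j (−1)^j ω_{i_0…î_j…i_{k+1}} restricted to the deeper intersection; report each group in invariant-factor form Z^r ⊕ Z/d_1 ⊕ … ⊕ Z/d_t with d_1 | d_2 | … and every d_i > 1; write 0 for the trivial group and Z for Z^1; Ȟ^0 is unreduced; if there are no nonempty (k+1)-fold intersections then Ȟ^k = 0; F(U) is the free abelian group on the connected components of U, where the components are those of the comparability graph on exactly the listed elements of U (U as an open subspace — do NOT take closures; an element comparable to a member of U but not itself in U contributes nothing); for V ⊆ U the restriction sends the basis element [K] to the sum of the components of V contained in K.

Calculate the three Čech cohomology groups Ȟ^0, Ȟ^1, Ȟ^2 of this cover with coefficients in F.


Ȟ^0 = Z, Ȟ^1 = 0 and Ȟ^2 = Z/2

nerve of the cover:
  U12={t3,t12,t16} U13={t12,t26,t27} U14={t2,t4,t27,t28} U15={t1,t2,t10} U16={t3,t10,t19} U23={t12,t29,t30} U24={t5,t15,t17} U25={t8,t17,t29} U26={t3,t15,t20} U34={t11,t24,t27} U35={t25,t29,t32} U36={t11,t13,t32} U45={t2,t17,t23} U46={t11,t15,t31} U56={t6,t10,t32}
  U123={t12} U126={t3} U134={t27} U145={t2} U156={t10} U235={t29} U245={t17} U246={t15} U346={t11} U356={t32}
components per intersection:
  U1: {t1,t2,t3,t4,t10,t12,t16,t19,t21,t26,t27,t28,t33}
  U2: {t3,t5,t7,t8,t12,t15,t16,t17,t20,t29,t30}
  U3: {t11,t12,t13,t14,t24,t25,t26,t27,t29,t30,t32}
  U4: {t2,t4,t5,t11,t15,t17,t22,t23,t24,t27,t28,t31}
  U5: {t1,t2,t6,t8,t9,t10,t17,t23,t25,t29,t32}
  U6: {t3,t6,t10,t11,t13,t15,t18,t19,t20,t31,t32}
  U12: {t3,t12,t16}
  U13: {t12,t26,t27}
  U14: {t2,t4,t27,t28}
  U15: {t1,t2,t10}
  U16: {t3,t10,t19}
  U23: {t12,t29,t30}
  U24: {t5,t15,t17}
  U25: {t8,t17,t29}
  U26: {t3,t15,t20}
  U34: {t11,t24,t27}
  U35: {t25,t29,t32}
  U36: {t11,t13,t32}
  U45: {t2,t17,t23}
  U46: {t11,t15,t31}
  U56: {t6,t10,t32}
  U123: {t12}
  U126: {t3}
  U134: {t27}
  U145: {t2}
  U156: {t10}
  U235: {t29}
  U245: {t17}
  U246: {t15}
  U346: {t11}
  U356: {t32}
C dims 6,15,10; δ0: rk 5, SNF 1^5; δ1: rk 10, SNF 1^9·2
Ȟ^0 = (6 − 5) − 0 = 1, so Ȟ^0 ≅ Z
Ȟ^1 = (15 − 10) − 5 = 0, so Ȟ^1 ≅ 0
Ȟ^2 = (10 − 0) − 10 = 0 plus torsion [2], so Ȟ^2 ≅ Z/2


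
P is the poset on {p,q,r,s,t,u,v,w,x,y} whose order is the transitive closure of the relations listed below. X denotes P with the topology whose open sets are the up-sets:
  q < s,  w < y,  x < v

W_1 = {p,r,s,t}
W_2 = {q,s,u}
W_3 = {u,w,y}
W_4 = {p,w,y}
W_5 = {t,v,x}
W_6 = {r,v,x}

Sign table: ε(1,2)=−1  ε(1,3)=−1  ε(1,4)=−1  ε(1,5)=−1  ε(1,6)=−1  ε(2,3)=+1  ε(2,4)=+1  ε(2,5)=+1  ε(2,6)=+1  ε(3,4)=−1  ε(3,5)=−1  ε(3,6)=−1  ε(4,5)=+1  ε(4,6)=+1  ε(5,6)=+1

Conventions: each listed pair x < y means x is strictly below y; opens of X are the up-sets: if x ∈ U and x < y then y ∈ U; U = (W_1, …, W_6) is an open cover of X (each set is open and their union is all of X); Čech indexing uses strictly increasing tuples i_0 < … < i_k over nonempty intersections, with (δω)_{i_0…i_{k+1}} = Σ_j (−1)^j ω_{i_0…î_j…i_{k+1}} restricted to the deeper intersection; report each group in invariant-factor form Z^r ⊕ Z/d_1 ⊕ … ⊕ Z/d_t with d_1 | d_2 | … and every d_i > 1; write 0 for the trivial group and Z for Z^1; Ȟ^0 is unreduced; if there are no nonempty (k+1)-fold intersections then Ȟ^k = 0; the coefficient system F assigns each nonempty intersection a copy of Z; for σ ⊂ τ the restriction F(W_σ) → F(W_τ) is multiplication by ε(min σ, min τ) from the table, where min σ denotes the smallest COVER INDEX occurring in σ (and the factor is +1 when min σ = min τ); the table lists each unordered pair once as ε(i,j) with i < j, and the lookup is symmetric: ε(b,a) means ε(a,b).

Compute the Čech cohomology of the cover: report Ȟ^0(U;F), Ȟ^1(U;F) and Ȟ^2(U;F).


Ȟ^0 = 0, Ȟ^1 = Z ⊕ Z/2 and Ȟ^2 = 0

nonempty intersections:
  W12={s} W14={p} W15={t} W16={r} W23={u} W34={w,y} W56={v,x}
C dims 6,7; δ0: rk 6, SNF 1^5·2
Ȟ^0: (6−6)−0=0 ⇒ 0
Ȟ^1: (7−0)−6=1 plus torsion [2] ⇒ Z ⊕ Z/2
Ȟ^2: (0−0)−0=0 ⇒ 0


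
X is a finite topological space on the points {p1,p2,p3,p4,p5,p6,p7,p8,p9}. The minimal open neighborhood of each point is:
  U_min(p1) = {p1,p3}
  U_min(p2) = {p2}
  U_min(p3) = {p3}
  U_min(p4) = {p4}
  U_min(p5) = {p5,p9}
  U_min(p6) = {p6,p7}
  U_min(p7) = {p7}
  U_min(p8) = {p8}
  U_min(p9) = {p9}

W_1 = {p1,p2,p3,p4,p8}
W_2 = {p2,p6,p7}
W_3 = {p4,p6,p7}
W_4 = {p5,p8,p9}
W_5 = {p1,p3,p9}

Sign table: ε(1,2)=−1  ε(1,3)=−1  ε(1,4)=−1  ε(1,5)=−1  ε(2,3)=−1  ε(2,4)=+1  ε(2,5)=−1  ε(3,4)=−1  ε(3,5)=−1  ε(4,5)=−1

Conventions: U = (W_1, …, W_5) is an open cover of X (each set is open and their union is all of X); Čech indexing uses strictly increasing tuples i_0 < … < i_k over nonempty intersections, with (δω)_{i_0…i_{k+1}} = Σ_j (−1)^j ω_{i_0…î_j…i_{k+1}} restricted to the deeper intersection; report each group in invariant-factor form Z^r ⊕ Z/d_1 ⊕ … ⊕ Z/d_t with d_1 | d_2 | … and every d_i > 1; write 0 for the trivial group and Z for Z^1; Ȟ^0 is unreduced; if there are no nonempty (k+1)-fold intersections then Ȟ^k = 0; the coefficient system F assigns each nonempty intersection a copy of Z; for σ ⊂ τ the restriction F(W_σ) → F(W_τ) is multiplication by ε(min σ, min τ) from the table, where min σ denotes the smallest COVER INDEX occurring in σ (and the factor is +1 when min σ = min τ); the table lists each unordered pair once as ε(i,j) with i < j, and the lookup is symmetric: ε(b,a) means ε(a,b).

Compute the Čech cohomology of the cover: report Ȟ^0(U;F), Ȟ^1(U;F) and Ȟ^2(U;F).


Ȟ^0 = 0,  Ȟ^1 = Z ⊕ Z/2,  Ȟ^2 = 0

nerve of the cover:
  W12={p2} W13={p4} W14={p8} W15={p1,p3} W23={p6,p7} W45={p9}
C dims 5,6; δ0: rk 5, SNF 1^4·2
Ȟ^0 = (5 − 5) − 0 = 0, so Ȟ^0 ≅ 0
Ȟ^1 = (6 − 0) − 5 = 1 plus torsion [2], so Ȟ^1 ≅ Z ⊕ Z/2
Ȟ^2 = (0 − 0) − 0 = 0, so Ȟ^2 ≅ 0


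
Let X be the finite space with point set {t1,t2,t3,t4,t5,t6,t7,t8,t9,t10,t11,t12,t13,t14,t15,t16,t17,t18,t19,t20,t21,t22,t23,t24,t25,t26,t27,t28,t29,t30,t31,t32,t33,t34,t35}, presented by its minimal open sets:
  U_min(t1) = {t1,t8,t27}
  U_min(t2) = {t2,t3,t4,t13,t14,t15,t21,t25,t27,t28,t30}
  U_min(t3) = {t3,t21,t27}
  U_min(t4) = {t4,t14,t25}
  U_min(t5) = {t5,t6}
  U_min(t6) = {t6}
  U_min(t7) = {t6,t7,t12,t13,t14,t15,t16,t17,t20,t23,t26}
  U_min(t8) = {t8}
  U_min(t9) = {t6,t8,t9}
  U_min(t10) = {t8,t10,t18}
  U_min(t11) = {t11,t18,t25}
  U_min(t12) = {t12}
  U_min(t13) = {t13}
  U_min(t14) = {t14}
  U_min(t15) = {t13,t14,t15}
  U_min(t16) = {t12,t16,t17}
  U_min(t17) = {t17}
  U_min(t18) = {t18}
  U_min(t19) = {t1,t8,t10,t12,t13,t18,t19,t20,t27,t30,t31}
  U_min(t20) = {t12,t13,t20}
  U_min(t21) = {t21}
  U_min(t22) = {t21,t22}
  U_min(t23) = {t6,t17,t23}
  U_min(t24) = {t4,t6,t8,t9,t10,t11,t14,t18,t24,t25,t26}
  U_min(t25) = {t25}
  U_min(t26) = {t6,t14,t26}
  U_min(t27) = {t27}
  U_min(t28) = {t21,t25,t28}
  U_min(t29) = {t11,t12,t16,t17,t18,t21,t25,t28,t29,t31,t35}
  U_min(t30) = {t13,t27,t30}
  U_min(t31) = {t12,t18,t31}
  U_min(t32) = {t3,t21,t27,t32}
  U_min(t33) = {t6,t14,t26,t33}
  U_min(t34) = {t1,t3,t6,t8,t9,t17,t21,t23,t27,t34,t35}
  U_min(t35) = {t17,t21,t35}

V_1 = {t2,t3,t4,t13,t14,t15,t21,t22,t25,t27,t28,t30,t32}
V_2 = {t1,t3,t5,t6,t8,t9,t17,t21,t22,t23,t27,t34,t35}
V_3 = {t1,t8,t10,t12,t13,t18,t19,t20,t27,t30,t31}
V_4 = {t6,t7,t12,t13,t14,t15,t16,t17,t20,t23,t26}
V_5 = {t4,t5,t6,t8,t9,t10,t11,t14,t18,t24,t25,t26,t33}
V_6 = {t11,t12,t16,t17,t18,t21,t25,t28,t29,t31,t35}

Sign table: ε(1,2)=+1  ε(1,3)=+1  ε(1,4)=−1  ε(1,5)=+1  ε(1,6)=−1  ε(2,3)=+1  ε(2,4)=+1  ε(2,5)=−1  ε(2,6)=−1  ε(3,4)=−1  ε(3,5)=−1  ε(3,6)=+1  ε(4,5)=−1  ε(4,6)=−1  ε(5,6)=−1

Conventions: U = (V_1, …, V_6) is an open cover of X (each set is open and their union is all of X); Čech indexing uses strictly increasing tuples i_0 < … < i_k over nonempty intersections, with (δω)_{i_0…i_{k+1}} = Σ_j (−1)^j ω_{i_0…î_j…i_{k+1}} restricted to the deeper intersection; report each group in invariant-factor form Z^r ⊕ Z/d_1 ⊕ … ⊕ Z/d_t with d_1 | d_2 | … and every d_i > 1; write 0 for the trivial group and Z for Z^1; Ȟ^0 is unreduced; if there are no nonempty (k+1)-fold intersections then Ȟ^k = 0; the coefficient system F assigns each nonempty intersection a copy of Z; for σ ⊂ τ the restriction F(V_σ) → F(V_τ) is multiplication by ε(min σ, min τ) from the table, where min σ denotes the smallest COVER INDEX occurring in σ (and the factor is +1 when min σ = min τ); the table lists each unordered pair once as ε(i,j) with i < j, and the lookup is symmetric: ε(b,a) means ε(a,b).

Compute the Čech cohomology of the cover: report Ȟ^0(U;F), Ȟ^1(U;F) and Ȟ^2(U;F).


Ȟ^0 = 0, Ȟ^1 = Z/2, Ȟ^2 = Z

intersection data:
  V12={t3,t21,t22,t27} V13={t13,t27,t30} V14={t13,t14,t15} V15={t4,t14,t25} V16={t21,t25,t28} V23={t1,t8,t27} V24={t6,t17,t23} V25={t5,t6,t8,t9} V26={t17,t21,t35} V34={t12,t13,t20} V35={t8,t10,t18} V36={t12,t18,t31} V45={t6,t14,t26} V46={t12,t16,t17} V56={t11,t18,t25}
  V123={t27} V126={t21} V134={t13} V145={t14} V156={t25} V235={t8} V245={t6} V246={t17} V346={t12} V356={t18}
C dims 6,15,10; δ0: rk 6, SNF 1^5·2; δ1: rk 9, SNF 1^9
Ȟ^0 = (6 − 6) − 0 = 0, so Ȟ^0 ≅ 0
Ȟ^1 = (15 − 9) − 6 = 0 plus torsion [2], so Ȟ^1 ≅ Z/2
Ȟ^2 = (10 − 0) − 9 = 1, so Ȟ^2 ≅ Z


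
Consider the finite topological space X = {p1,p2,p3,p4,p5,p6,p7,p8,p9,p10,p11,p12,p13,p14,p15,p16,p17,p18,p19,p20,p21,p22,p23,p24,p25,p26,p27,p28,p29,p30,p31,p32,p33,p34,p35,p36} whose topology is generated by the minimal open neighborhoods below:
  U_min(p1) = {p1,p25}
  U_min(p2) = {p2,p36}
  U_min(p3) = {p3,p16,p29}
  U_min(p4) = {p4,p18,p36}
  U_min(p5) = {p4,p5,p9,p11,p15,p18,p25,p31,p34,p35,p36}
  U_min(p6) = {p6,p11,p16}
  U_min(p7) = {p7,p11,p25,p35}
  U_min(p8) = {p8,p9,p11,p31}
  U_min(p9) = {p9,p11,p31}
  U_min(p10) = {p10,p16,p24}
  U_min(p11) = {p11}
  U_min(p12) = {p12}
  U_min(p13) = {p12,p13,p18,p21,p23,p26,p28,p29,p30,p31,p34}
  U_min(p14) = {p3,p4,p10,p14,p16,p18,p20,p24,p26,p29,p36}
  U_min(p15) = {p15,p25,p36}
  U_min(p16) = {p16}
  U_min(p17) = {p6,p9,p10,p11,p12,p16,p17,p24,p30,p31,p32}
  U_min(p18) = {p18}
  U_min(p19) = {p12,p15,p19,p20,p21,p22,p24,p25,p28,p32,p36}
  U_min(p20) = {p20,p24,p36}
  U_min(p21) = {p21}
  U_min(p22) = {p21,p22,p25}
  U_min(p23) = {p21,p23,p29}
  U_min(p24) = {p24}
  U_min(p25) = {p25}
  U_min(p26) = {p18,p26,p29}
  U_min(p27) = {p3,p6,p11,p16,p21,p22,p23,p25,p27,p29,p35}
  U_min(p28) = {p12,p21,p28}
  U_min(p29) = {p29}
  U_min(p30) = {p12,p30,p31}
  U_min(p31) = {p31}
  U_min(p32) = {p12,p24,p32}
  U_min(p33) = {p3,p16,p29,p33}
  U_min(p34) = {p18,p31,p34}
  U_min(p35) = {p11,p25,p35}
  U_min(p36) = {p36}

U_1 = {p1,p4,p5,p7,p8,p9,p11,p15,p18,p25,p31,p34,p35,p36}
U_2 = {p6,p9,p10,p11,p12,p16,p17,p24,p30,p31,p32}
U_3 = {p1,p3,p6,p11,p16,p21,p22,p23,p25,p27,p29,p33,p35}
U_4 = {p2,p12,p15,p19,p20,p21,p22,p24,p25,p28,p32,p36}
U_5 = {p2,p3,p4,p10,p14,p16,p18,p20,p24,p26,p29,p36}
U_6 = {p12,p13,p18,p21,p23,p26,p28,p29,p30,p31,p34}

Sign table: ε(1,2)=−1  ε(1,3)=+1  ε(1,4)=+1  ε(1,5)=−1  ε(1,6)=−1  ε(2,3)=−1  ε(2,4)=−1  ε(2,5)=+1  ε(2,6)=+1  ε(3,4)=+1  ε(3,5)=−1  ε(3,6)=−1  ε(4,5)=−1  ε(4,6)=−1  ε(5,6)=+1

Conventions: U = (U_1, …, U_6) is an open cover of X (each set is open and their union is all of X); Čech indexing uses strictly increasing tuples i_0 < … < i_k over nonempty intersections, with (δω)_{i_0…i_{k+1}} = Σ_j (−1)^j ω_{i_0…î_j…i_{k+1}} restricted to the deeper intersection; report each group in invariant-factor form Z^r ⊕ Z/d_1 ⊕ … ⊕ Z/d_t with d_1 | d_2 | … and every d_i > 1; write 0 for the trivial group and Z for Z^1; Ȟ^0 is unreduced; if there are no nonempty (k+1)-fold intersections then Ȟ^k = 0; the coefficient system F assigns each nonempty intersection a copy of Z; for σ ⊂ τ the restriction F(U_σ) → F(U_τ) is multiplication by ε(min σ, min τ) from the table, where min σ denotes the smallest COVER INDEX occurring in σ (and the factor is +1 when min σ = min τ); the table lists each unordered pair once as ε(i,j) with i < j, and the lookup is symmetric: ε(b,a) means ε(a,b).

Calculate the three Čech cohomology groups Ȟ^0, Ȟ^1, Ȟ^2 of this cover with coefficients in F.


Ȟ^0(U;F) ≅ Z; Ȟ^1(U;F) ≅ 0; Ȟ^2(U;F) ≅ Z/2

nonempty intersections:
  U12={p9,p11,p31} U13={p1,p11,p25,p35} U14={p15,p25,p36} U15={p4,p18,p36} U16={p18,p31,p34} U23={p6,p11,p16} U24={p12,p24,p32} U25={p10,p16,p24} U26={p12,p30,p31} U34={p21,p22,p25} U35={p3,p16,p29} U36={p21,p23,p29} U45={p2,p20,p24,p36} U46={p12,p21,p28} U56={p18,p26,p29}
  U123={p11} U126={p31} U134={p25} U145={p36} U156={p18} U235={p16} U245={p24} U246={p12} U346={p21} U356={p29}
C dims 6,15,10; δ0: rk 5, SNF 1^5; δ1: rk 10, SNF 1^9·2
Ȟ^0: (6−5)−0=1 ⇒ Z
Ȟ^1: (15−10)−5=0 ⇒ 0
Ȟ^2: (10−0)−10=0 plus torsion [2] ⇒ Z/2
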